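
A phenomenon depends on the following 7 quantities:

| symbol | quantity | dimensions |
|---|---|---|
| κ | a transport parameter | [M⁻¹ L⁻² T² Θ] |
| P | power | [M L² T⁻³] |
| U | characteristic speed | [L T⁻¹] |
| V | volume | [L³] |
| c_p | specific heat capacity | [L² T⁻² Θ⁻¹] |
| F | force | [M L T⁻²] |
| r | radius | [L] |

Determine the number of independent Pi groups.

There are 7 variables and 4 base dimensions (M, L, T, Θ).
The dimension matrix has rank 4.
Independent dimensionless groups: 7 − 4 = 3.

3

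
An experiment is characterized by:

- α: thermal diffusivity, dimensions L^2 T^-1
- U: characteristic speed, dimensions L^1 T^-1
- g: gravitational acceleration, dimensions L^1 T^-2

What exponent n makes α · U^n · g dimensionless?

Balance the L exponent: (1)·n from U, plus (2) + (1) = 3 from the rest, must sum to zero.
n + 3 = 0, so n = -3.

-3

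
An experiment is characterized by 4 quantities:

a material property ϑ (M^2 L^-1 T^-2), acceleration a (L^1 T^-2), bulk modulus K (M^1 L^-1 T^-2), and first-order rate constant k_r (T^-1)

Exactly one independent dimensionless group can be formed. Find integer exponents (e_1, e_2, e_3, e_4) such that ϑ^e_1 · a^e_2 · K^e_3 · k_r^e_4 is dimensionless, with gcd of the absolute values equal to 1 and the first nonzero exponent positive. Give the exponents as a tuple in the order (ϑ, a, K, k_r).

M: e_1·(2) + e_2·(0) + e_3·(1) + e_4·(0) = 0
L: e_1·(-1) + e_2·(1) + e_3·(-1) + e_4·(0) = 0
T: e_1·(-2) + e_2·(-2) + e_3·(-2) + e_4·(-1) = 0
Solving this homogeneous linear system for the smallest-integer solution (first nonzero entry positive) gives (1, -1, -2, 4).

(1, -1, -2, 4)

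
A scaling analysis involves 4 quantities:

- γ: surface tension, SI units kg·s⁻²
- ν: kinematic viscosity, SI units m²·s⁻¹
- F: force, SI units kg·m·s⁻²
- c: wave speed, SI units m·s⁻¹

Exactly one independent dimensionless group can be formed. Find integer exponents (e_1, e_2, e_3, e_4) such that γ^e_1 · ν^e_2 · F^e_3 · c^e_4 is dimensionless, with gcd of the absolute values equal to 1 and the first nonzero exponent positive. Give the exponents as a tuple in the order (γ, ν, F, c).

M: e_1·(1) + e_2·(0) + e_3·(1) + e_4·(0) = 0
L: e_1·(0) + e_2·(2) + e_3·(1) + e_4·(1) = 0
T: e_1·(-2) + e_2·(-1) + e_3·(-2) + e_4·(-1) = 0
Solving this homogeneous linear system for the smallest-integer solution (first nonzero entry positive) gives (1, 1, -1, -1).

(1, 1, -1, -1)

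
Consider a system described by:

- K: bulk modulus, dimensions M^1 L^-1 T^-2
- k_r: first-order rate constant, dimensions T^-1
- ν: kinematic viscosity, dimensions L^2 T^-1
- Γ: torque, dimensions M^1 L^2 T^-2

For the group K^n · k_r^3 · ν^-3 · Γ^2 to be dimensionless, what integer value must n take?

-2

Balance the M exponent: (1)·n from K, plus 3·(0) − 3·(0) + 2·(1) = 2 from the rest, must sum to zero.
n + 2 = 0, so n = -2.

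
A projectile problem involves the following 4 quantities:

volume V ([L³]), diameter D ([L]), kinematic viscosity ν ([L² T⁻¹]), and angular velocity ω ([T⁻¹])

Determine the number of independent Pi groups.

2

There are 4 variables and 2 base dimensions (L, T).
The dimension matrix has rank 2.
Independent dimensionless groups: 4 − 2 = 2.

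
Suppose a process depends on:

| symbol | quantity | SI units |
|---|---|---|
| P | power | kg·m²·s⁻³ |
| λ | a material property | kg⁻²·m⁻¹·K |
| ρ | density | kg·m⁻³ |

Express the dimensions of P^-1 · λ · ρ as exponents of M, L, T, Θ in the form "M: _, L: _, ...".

M: -2, L: -6, T: 3, Θ: 1

Collect each base-dimension exponent across the product:
  M: −(1) + (-2) + (1) = -2
  L: −(2) + (-1) + (-3) = -6
  T: −(-3) + (0) + (0) = 3
  Θ: −(0) + (1) + (0) = 1
So the dimensions are [M⁻² L⁻⁶ T³ Θ].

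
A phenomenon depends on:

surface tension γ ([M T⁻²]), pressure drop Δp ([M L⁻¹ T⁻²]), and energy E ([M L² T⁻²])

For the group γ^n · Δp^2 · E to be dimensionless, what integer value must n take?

Balance the M exponent: (1)·n from γ, plus 2·(1) + (1) = 3 from the rest, must sum to zero.
n + 3 = 0, so n = -3.

-3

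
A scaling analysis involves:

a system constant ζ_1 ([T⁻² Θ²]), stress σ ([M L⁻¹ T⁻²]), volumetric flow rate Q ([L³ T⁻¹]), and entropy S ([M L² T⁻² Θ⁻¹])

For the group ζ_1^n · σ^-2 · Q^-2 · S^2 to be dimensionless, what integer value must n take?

Balance the T exponent: (-2)·n from ζ_1, plus −2·(-2) − 2·(-1) + 2·(-2) = 2 from the rest, must sum to zero.
-2n + 2 = 0, so n = 1.

1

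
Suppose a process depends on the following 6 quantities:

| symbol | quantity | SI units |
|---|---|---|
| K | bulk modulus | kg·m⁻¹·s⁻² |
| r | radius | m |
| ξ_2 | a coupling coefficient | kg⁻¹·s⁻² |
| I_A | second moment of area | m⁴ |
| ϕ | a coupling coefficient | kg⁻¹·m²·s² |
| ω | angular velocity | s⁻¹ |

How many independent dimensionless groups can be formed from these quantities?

3

There are 6 variables and 3 base dimensions (M, L, T).
The dimension matrix has rank 3.
Independent dimensionless groups: 6 − 3 = 3.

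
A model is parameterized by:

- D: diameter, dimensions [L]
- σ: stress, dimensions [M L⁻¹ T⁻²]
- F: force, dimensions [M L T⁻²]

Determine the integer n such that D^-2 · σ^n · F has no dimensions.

Balance the M exponent: (1)·n from σ, plus −2·(0) + (1) = 1 from the rest, must sum to zero.
n + 1 = 0, so n = -1.

-1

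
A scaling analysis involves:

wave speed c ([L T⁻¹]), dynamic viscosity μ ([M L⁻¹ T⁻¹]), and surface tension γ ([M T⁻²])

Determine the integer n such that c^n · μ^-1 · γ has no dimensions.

Balance the L exponent: (1)·n from c, plus −(-1) + (0) = 1 from the rest, must sum to zero.
n + 1 = 0, so n = -1.

-1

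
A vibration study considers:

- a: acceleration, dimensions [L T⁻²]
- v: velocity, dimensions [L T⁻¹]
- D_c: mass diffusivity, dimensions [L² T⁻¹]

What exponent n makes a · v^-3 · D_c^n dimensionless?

1

Balance the L exponent: (2)·n from D_c, plus (1) − 3·(1) = -2 from the rest, must sum to zero.
2n − 2 = 0, so n = 1.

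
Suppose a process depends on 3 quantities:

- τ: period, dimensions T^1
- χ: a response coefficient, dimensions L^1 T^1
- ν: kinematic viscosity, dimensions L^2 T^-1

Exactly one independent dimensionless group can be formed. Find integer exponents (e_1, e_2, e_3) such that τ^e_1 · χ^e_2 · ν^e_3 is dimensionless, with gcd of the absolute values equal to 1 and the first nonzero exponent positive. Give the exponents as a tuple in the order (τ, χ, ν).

L: e_1·(0) + e_2·(1) + e_3·(2) = 0
T: e_1·(1) + e_2·(1) + e_3·(-1) = 0
Solving this homogeneous linear system for the smallest-integer solution (first nonzero entry positive) gives (3, -2, 1).

(3, -2, 1)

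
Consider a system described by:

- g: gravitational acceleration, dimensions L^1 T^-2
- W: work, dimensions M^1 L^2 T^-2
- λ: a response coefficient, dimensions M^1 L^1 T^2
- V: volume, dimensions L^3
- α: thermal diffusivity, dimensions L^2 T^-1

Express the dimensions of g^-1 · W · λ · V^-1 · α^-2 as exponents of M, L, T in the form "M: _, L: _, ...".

M: 2, L: -5, T: 4

Collect each base-dimension exponent across the product:
  M: −(0) + (1) + (1) − (0) − 2·(0) = 2
  L: −(1) + (2) + (1) − (3) − 2·(2) = -5
  T: −(-2) + (-2) + (2) − (0) − 2·(-1) = 4
So the dimensions are [M² L⁻⁵ T⁴].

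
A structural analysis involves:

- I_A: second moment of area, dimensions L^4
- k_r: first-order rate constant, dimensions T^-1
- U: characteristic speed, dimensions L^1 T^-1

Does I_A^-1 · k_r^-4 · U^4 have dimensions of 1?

yes

Sum the exponent of each base dimension across the product:
  L: −[I_A]_L − 4·[k_r]_L + 4·[U]_L = −(4) − 4·(0) + 4·(1) = 0
  T: −[I_A]_T − 4·[k_r]_T + 4·[U]_T = −(0) − 4·(-1) + 4·(-1) = 0
All base exponents vanish — dimensionless.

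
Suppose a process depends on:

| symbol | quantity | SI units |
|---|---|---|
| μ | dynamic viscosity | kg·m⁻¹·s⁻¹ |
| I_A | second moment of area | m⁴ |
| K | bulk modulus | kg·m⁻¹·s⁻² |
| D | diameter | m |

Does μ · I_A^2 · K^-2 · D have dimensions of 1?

no

Sum the exponent of each base dimension across the product:
  M: [μ]_M + 2·[I_A]_M − 2·[K]_M + [D]_M = (1) + 2·(0) − 2·(1) + (0) = -1
  L: [μ]_L + 2·[I_A]_L − 2·[K]_L + [D]_L = (-1) + 2·(4) − 2·(-1) + (1) = 10
  T: [μ]_T + 2·[I_A]_T − 2·[K]_T + [D]_T = (-1) + 2·(0) − 2·(-2) + (0) = 3
Net dimensions [M⁻¹ L¹⁰ T³] ≠ [1] — not dimensionless.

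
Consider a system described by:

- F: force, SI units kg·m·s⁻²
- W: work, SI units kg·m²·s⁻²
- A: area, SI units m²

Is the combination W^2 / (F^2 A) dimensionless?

Sum the exponent of each base dimension across the product:
  M: −2·[F]_M + 2·[W]_M − [A]_M = −2·(1) + 2·(1) − (0) = 0
  L: −2·[F]_L + 2·[W]_L − [A]_L = −2·(1) + 2·(2) − (2) = 0
  T: −2·[F]_T + 2·[W]_T − [A]_T = −2·(-2) + 2·(-2) − (0) = 0
  N: −2·[F]_N + 2·[W]_N − [A]_N = −2·(0) + 2·(0) − (0) = 0
All base exponents vanish — dimensionless.

yes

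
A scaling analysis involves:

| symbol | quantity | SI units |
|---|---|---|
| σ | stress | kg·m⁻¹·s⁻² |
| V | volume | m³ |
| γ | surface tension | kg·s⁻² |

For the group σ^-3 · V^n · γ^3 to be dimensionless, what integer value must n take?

-1

Balance the L exponent: (3)·n from V, plus −3·(-1) + 3·(0) = 3 from the rest, must sum to zero.
3n + 3 = 0, so n = -1.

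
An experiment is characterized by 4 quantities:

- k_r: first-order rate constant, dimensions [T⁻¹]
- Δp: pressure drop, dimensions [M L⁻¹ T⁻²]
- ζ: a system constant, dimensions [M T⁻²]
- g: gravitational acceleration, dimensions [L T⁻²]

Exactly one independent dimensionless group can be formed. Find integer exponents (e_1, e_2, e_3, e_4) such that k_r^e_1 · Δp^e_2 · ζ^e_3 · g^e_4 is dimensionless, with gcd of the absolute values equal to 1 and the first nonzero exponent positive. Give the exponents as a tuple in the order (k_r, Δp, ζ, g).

M: e_1·(0) + e_2·(1) + e_3·(1) + e_4·(0) = 0
L: e_1·(0) + e_2·(-1) + e_3·(0) + e_4·(1) = 0
T: e_1·(-1) + e_2·(-2) + e_3·(-2) + e_4·(-2) = 0
Solving this homogeneous linear system for the smallest-integer solution (first nonzero entry positive) gives (2, -1, 1, -1).

(2, -1, 1, -1)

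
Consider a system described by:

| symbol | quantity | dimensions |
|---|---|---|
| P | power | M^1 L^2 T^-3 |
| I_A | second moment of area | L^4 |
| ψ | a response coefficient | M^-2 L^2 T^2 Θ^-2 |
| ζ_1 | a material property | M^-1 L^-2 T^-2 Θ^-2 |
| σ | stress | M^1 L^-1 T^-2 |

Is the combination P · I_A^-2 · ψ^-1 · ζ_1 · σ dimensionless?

no

Sum the exponent of each base dimension across the product:
  M: [P]_M − 2·[I_A]_M − [ψ]_M + [ζ_1]_M + [σ]_M = (1) − 2·(0) − (-2) + (-1) + (1) = 3
  L: [P]_L − 2·[I_A]_L − [ψ]_L + [ζ_1]_L + [σ]_L = (2) − 2·(4) − (2) + (-2) + (-1) = -11
  T: [P]_T − 2·[I_A]_T − [ψ]_T + [ζ_1]_T + [σ]_T = (-3) − 2·(0) − (2) + (-2) + (-2) = -9
  Θ: [P]_Θ − 2·[I_A]_Θ − [ψ]_Θ + [ζ_1]_Θ + [σ]_Θ = (0) − 2·(0) − (-2) + (-2) + (0) = 0
Net dimensions [M³ L⁻¹¹ T⁻⁹] ≠ [1] — not dimensionless.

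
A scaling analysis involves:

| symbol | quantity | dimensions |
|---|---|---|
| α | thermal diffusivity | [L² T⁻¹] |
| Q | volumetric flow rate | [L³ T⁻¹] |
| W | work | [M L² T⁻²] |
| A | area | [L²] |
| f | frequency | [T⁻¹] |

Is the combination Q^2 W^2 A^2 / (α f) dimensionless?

no

Sum the exponent of each base dimension across the product:
  M: −[α]_M + 2·[Q]_M + 2·[W]_M + 2·[A]_M − [f]_M = −(0) + 2·(0) + 2·(1) + 2·(0) − (0) = 2
  L: −[α]_L + 2·[Q]_L + 2·[W]_L + 2·[A]_L − [f]_L = −(2) + 2·(3) + 2·(2) + 2·(2) − (0) = 12
  T: −[α]_T + 2·[Q]_T + 2·[W]_T + 2·[A]_T − [f]_T = −(-1) + 2·(-1) + 2·(-2) + 2·(0) − (-1) = -4
Net dimensions [M² L¹² T⁻⁴] ≠ [1] — not dimensionless.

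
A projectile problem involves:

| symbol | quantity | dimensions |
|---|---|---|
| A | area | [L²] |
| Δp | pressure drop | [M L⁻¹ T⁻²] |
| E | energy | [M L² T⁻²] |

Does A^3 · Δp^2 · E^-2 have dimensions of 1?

Sum the exponent of each base dimension across the product:
  M: 3·[A]_M + 2·[Δp]_M − 2·[E]_M = 3·(0) + 2·(1) − 2·(1) = 0
  L: 3·[A]_L + 2·[Δp]_L − 2·[E]_L = 3·(2) + 2·(-1) − 2·(2) = 0
  T: 3·[A]_T + 2·[Δp]_T − 2·[E]_T = 3·(0) + 2·(-2) − 2·(-2) = 0
All base exponents vanish — dimensionless.

yes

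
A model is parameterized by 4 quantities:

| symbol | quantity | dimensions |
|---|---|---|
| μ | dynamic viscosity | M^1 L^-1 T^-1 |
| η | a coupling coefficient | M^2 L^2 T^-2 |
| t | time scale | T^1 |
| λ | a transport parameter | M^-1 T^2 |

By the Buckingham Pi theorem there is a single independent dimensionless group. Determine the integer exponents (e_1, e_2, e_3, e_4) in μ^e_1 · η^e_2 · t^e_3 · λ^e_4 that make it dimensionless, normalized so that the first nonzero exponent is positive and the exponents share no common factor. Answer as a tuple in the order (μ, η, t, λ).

M: e_1·(1) + e_2·(2) + e_3·(0) + e_4·(-1) = 0
L: e_1·(-1) + e_2·(2) + e_3·(0) + e_4·(0) = 0
T: e_1·(-1) + e_2·(-2) + e_3·(1) + e_4·(2) = 0
Solving this homogeneous linear system for the smallest-integer solution (first nonzero entry positive) gives (2, 1, -4, 4).

(2, 1, -4, 4)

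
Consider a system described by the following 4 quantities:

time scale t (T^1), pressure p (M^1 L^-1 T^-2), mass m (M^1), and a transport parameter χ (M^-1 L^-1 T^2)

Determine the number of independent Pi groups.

1

There are 4 variables and 3 base dimensions (M, L, T).
The dimension matrix has rank 3.
Independent dimensionless groups: 4 − 3 = 1.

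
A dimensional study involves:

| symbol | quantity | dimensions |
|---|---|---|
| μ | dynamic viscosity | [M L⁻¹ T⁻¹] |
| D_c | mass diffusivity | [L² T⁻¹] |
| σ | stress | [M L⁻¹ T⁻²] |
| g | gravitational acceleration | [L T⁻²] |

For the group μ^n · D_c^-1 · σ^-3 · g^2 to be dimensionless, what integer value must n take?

3

Balance the M exponent: (1)·n from μ, plus −(0) − 3·(1) + 2·(0) = -3 from the rest, must sum to zero.
n − 3 = 0, so n = 3.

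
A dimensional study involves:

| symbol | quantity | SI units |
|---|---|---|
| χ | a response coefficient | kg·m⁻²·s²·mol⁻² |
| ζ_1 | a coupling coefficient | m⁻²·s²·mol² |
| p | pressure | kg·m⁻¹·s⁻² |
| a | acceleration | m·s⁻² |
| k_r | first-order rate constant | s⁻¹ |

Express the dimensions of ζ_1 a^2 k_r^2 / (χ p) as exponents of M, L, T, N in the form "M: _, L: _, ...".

M: -2, L: 3, T: -4, N: 4

Collect each base-dimension exponent across the product:
  M: −(1) + (0) − (1) + 2·(0) + 2·(0) = -2
  L: −(-2) + (-2) − (-1) + 2·(1) + 2·(0) = 3
  T: −(2) + (2) − (-2) + 2·(-2) + 2·(-1) = -4
  N: −(-2) + (2) − (0) + 2·(0) + 2·(0) = 4
So the dimensions are [M⁻² L³ T⁻⁴ N⁴].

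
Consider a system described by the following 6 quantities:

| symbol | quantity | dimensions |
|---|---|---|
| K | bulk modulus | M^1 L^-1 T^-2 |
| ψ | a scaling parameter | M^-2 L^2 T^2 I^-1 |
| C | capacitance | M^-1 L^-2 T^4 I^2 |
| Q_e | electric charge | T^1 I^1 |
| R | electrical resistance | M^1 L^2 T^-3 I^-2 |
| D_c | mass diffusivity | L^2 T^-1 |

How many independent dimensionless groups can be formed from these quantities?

There are 6 variables and 4 base dimensions (M, L, T, I).
The dimension matrix has rank 4.
Independent dimensionless groups: 6 − 4 = 2.

2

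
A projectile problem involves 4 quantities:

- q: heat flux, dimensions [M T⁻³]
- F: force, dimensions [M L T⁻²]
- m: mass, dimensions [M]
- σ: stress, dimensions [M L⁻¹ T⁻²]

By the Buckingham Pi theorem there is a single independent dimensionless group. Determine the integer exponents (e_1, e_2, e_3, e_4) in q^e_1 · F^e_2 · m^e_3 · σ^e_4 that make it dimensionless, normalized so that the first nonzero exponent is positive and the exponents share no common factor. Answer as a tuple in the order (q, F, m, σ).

(4, -3, 2, -3)

M: e_1·(1) + e_2·(1) + e_3·(1) + e_4·(1) = 0
L: e_1·(0) + e_2·(1) + e_3·(0) + e_4·(-1) = 0
T: e_1·(-3) + e_2·(-2) + e_3·(0) + e_4·(-2) = 0
Solving this homogeneous linear system for the smallest-integer solution (first nonzero entry positive) gives (4, -3, 2, -3).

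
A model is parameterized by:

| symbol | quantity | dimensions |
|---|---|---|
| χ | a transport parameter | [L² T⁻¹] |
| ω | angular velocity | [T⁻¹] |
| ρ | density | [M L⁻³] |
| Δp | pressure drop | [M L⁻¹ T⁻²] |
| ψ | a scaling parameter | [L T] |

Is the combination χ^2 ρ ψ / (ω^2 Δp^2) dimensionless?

Sum the exponent of each base dimension across the product:
  M: 2·[χ]_M − 2·[ω]_M + [ρ]_M − 2·[Δp]_M + [ψ]_M = 2·(0) − 2·(0) + (1) − 2·(1) + (0) = -1
  L: 2·[χ]_L − 2·[ω]_L + [ρ]_L − 2·[Δp]_L + [ψ]_L = 2·(2) − 2·(0) + (-3) − 2·(-1) + (1) = 4
  T: 2·[χ]_T − 2·[ω]_T + [ρ]_T − 2·[Δp]_T + [ψ]_T = 2·(-1) − 2·(-1) + (0) − 2·(-2) + (1) = 5
Net dimensions [M⁻¹ L⁴ T⁵] ≠ [1] — not dimensionless.

no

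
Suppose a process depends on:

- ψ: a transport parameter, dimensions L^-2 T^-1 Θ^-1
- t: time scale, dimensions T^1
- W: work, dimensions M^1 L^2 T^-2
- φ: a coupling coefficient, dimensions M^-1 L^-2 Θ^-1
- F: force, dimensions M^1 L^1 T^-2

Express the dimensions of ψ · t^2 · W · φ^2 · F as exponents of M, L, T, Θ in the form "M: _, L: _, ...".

M: 0, L: -3, T: -3, Θ: -3

Collect each base-dimension exponent across the product:
  M: (0) + 2·(0) + (1) + 2·(-1) + (1) = 0
  L: (-2) + 2·(0) + (2) + 2·(-2) + (1) = -3
  T: (-1) + 2·(1) + (-2) + 2·(0) + (-2) = -3
  Θ: (-1) + 2·(0) + (0) + 2·(-1) + (0) = -3
So the dimensions are [L⁻³ T⁻³ Θ⁻³].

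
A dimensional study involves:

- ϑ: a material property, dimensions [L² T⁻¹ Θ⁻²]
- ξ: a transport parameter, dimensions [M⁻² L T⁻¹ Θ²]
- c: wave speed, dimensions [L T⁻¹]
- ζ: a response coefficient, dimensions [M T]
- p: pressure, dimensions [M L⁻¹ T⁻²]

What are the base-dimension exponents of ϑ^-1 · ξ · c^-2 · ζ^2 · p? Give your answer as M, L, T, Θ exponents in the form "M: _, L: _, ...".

Collect each base-dimension exponent across the product:
  M: −(0) + (-2) − 2·(0) + 2·(1) + (1) = 1
  L: −(2) + (1) − 2·(1) + 2·(0) + (-1) = -4
  T: −(-1) + (-1) − 2·(-1) + 2·(1) + (-2) = 2
  Θ: −(-2) + (2) − 2·(0) + 2·(0) + (0) = 4
So the dimensions are [M L⁻⁴ T² Θ⁴].

M: 1, L: -4, T: 2, Θ: 4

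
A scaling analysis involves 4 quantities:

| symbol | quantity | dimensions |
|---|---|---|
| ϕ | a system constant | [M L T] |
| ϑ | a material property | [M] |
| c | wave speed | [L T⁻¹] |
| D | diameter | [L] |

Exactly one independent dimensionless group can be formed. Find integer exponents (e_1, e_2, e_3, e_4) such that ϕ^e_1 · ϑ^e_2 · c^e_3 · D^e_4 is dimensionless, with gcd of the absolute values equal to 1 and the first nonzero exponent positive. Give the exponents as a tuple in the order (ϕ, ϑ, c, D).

M: e_1·(1) + e_2·(1) + e_3·(0) + e_4·(0) = 0
L: e_1·(1) + e_2·(0) + e_3·(1) + e_4·(1) = 0
T: e_1·(1) + e_2·(0) + e_3·(-1) + e_4·(0) = 0
Solving this homogeneous linear system for the smallest-integer solution (first nonzero entry positive) gives (1, -1, 1, -2).

(1, -1, 1, -2)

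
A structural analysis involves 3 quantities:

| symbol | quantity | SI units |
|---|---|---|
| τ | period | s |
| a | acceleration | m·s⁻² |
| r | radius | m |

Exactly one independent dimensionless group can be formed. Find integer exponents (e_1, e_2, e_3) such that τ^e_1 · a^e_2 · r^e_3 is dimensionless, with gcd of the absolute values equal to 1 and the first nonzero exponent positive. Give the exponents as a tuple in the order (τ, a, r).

L: e_1·(0) + e_2·(1) + e_3·(1) = 0
T: e_1·(1) + e_2·(-2) + e_3·(0) = 0
Solving this homogeneous linear system for the smallest-integer solution (first nonzero entry positive) gives (2, 1, -1).

(2, 1, -1)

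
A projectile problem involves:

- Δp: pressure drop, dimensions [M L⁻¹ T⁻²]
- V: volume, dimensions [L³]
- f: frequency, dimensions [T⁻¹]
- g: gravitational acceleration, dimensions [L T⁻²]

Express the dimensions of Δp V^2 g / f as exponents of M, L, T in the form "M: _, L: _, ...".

Collect each base-dimension exponent across the product:
  M: (1) + 2·(0) − (0) + (0) = 1
  L: (-1) + 2·(3) − (0) + (1) = 6
  T: (-2) + 2·(0) − (-1) + (-2) = -3
So the dimensions are [M L⁶ T⁻³].

M: 1, L: 6, T: -3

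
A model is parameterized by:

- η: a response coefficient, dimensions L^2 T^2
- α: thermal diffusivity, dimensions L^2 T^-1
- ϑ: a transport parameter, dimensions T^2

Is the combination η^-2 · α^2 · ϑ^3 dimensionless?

Sum the exponent of each base dimension across the product:
  L: −2·[η]_L + 2·[α]_L + 3·[ϑ]_L = −2·(2) + 2·(2) + 3·(0) = 0
  T: −2·[η]_T + 2·[α]_T + 3·[ϑ]_T = −2·(2) + 2·(-1) + 3·(2) = 0
All base exponents vanish — dimensionless.

yes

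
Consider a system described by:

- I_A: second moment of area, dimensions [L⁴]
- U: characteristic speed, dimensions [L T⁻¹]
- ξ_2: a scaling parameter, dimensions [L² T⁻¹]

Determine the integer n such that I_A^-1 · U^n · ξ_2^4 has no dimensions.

-4

Balance the L exponent: (1)·n from U, plus −(4) + 4·(2) = 4 from the rest, must sum to zero.
n + 4 = 0, so n = -4.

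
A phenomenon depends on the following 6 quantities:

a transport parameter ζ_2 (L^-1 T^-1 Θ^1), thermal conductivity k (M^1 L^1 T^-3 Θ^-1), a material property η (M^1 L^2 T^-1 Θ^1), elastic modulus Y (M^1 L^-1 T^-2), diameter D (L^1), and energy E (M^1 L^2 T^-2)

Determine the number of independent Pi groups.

2

There are 6 variables and 4 base dimensions (M, L, T, Θ).
The dimension matrix has rank 4.
Independent dimensionless groups: 6 − 4 = 2.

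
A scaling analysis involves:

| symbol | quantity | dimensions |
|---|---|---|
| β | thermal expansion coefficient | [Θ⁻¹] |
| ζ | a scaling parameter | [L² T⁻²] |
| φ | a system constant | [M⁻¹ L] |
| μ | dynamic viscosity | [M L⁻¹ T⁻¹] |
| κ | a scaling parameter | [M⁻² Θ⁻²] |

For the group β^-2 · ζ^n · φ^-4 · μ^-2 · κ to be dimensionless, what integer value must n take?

Balance the L exponent: (2)·n from ζ, plus −2·(0) − 4·(1) − 2·(-1) + (0) = -2 from the rest, must sum to zero.
2n − 2 = 0, so n = 1.

1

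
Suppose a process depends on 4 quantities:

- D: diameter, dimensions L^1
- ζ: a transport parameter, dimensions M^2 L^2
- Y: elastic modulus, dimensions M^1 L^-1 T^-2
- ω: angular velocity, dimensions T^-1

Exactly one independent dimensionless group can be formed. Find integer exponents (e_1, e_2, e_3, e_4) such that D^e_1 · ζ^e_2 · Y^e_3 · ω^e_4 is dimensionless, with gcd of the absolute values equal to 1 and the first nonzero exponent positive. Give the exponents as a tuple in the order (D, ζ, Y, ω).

M: e_1·(0) + e_2·(2) + e_3·(1) + e_4·(0) = 0
L: e_1·(1) + e_2·(2) + e_3·(-1) + e_4·(0) = 0
T: e_1·(0) + e_2·(0) + e_3·(-2) + e_4·(-1) = 0
Solving this homogeneous linear system for the smallest-integer solution (first nonzero entry positive) gives (4, -1, 2, -4).

(4, -1, 2, -4)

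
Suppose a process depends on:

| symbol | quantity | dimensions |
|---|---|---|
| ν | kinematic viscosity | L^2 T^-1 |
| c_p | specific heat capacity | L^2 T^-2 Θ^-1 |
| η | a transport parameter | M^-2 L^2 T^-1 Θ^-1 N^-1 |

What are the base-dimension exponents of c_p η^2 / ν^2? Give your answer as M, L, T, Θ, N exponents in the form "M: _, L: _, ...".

Collect each base-dimension exponent across the product:
  M: −2·(0) + (0) + 2·(-2) = -4
  L: −2·(2) + (2) + 2·(2) = 2
  T: −2·(-1) + (-2) + 2·(-1) = -2
  Θ: −2·(0) + (-1) + 2·(-1) = -3
  N: −2·(0) + (0) + 2·(-1) = -2
So the dimensions are [M⁻⁴ L² T⁻² Θ⁻³ N⁻²].

M: -4, L: 2, T: -2, Θ: -3, N: -2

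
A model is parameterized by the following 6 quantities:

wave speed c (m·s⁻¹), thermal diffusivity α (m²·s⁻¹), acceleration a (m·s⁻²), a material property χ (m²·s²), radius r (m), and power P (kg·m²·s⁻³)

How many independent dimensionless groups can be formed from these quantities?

3

There are 6 variables and 3 base dimensions (M, L, T).
The dimension matrix has rank 3.
Independent dimensionless groups: 6 − 3 = 3.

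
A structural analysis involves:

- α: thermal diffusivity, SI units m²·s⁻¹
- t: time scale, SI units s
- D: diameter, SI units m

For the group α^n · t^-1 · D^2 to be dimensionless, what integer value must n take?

Balance the L exponent: (2)·n from α, plus −(0) + 2·(1) = 2 from the rest, must sum to zero.
2n + 2 = 0, so n = -1.

-1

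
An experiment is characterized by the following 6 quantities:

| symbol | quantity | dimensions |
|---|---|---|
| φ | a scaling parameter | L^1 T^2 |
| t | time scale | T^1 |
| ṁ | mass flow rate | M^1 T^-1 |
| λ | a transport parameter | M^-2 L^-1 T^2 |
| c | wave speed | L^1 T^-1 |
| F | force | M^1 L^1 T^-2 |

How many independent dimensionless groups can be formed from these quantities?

3

There are 6 variables and 3 base dimensions (M, L, T).
The dimension matrix has rank 3.
Independent dimensionless groups: 6 − 3 = 3.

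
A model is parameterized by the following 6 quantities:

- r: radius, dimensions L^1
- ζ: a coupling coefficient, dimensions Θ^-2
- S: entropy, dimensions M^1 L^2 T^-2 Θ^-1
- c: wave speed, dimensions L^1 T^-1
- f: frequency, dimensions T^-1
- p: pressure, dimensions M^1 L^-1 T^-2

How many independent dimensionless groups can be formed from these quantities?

There are 6 variables and 4 base dimensions (M, L, T, Θ).
The dimension matrix has rank 4.
Independent dimensionless groups: 6 − 4 = 2.

2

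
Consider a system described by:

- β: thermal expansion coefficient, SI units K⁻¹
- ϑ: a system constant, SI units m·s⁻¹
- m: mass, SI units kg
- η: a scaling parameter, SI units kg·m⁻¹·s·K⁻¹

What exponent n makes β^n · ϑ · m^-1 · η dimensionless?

-1

Balance the Θ exponent: (-1)·n from β, plus (0) − (0) + (-1) = -1 from the rest, must sum to zero.
−n − 1 = 0, so n = -1.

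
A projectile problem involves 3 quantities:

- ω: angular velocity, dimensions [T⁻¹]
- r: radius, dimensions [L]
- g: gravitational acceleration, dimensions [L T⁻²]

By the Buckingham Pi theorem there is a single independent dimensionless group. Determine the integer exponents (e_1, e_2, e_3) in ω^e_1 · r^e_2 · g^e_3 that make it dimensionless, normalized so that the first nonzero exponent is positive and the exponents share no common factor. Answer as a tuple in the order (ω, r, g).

(2, 1, -1)

L: e_1·(0) + e_2·(1) + e_3·(1) = 0
T: e_1·(-1) + e_2·(0) + e_3·(-2) = 0
Solving this homogeneous linear system for the smallest-integer solution (first nonzero entry positive) gives (2, 1, -1).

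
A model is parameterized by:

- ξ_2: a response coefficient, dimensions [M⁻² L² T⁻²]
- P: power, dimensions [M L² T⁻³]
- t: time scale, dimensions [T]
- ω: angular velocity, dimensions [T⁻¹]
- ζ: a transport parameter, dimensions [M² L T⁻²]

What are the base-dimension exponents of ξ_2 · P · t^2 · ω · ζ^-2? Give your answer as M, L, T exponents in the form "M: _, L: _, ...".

M: -5, L: 2, T: 0

Collect each base-dimension exponent across the product:
  M: (-2) + (1) + 2·(0) + (0) − 2·(2) = -5
  L: (2) + (2) + 2·(0) + (0) − 2·(1) = 2
  T: (-2) + (-3) + 2·(1) + (-1) − 2·(-2) = 0
So the dimensions are [M⁻⁵ L²].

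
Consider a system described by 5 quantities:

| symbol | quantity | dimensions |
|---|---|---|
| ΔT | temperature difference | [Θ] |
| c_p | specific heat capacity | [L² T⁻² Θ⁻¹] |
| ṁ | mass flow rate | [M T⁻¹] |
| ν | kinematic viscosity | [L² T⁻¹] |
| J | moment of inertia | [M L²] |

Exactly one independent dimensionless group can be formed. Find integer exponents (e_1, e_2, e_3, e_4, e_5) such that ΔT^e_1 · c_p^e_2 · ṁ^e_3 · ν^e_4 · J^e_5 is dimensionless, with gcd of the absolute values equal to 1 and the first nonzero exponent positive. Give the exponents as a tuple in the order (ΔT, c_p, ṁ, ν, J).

(2, 2, -1, -3, 1)

M: e_1·(0) + e_2·(0) + e_3·(1) + e_4·(0) + e_5·(1) = 0
L: e_1·(0) + e_2·(2) + e_3·(0) + e_4·(2) + e_5·(2) = 0
T: e_1·(0) + e_2·(-2) + e_3·(-1) + e_4·(-1) + e_5·(0) = 0
Θ: e_1·(1) + e_2·(-1) + e_3·(0) + e_4·(0) + e_5·(0) = 0
Solving this homogeneous linear system for the smallest-integer solution (first nonzero entry positive) gives (2, 2, -1, -3, 1).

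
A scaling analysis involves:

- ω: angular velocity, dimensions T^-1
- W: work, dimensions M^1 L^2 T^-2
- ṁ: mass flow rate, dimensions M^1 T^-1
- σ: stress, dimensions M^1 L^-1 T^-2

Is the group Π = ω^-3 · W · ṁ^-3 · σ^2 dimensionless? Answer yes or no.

yes

Sum the exponent of each base dimension across the product:
  M: −3·[ω]_M + [W]_M − 3·[ṁ]_M + 2·[σ]_M = −3·(0) + (1) − 3·(1) + 2·(1) = 0
  L: −3·[ω]_L + [W]_L − 3·[ṁ]_L + 2·[σ]_L = −3·(0) + (2) − 3·(0) + 2·(-1) = 0
  T: −3·[ω]_T + [W]_T − 3·[ṁ]_T + 2·[σ]_T = −3·(-1) + (-2) − 3·(-1) + 2·(-2) = 0
  Θ: −3·[ω]_Θ + [W]_Θ − 3·[ṁ]_Θ + 2·[σ]_Θ = −3·(0) + (0) − 3·(0) + 2·(0) = 0
All base exponents vanish — dimensionless.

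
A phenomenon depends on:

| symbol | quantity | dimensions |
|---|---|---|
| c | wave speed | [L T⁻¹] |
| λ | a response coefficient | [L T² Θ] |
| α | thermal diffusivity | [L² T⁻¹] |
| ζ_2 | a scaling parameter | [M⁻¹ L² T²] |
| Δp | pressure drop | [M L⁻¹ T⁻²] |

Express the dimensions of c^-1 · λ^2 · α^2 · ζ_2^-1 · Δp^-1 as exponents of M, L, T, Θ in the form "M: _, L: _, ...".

M: 0, L: 4, T: 3, Θ: 2

Collect each base-dimension exponent across the product:
  M: −(0) + 2·(0) + 2·(0) − (-1) − (1) = 0
  L: −(1) + 2·(1) + 2·(2) − (2) − (-1) = 4
  T: −(-1) + 2·(2) + 2·(-1) − (2) − (-2) = 3
  Θ: −(0) + 2·(1) + 2·(0) − (0) − (0) = 2
So the dimensions are [L⁴ T³ Θ²].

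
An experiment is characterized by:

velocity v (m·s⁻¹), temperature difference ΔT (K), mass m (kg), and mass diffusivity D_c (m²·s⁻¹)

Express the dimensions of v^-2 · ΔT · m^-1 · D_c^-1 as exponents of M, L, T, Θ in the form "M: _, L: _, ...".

Collect each base-dimension exponent across the product:
  M: −2·(0) + (0) − (1) − (0) = -1
  L: −2·(1) + (0) − (0) − (2) = -4
  T: −2·(-1) + (0) − (0) − (-1) = 3
  Θ: −2·(0) + (1) − (0) − (0) = 1
So the dimensions are [M⁻¹ L⁻⁴ T³ Θ].

M: -1, L: -4, T: 3, Θ: 1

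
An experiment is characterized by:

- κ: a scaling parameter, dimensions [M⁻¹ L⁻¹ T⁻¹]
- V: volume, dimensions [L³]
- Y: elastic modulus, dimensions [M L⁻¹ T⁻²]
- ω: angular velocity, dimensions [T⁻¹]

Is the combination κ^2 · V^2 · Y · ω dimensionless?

Sum the exponent of each base dimension across the product:
  M: 2·[κ]_M + 2·[V]_M + [Y]_M + [ω]_M = 2·(-1) + 2·(0) + (1) + (0) = -1
  L: 2·[κ]_L + 2·[V]_L + [Y]_L + [ω]_L = 2·(-1) + 2·(3) + (-1) + (0) = 3
  T: 2·[κ]_T + 2·[V]_T + [Y]_T + [ω]_T = 2·(-1) + 2·(0) + (-2) + (-1) = -5
Net dimensions [M⁻¹ L³ T⁻⁵] ≠ [1] — not dimensionless.

no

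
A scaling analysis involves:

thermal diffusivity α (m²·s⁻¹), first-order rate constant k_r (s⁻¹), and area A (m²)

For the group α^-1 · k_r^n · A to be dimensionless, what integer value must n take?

Balance the T exponent: (-1)·n from k_r, plus −(-1) + (0) = 1 from the rest, must sum to zero.
−n + 1 = 0, so n = 1.

1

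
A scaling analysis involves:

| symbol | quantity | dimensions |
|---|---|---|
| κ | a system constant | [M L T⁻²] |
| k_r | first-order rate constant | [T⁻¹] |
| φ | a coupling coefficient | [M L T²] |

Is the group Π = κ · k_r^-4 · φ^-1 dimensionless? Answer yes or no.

Sum the exponent of each base dimension across the product:
  M: [κ]_M − 4·[k_r]_M − [φ]_M = (1) − 4·(0) − (1) = 0
  L: [κ]_L − 4·[k_r]_L − [φ]_L = (1) − 4·(0) − (1) = 0
  T: [κ]_T − 4·[k_r]_T − [φ]_T = (-2) − 4·(-1) − (2) = 0
All base exponents vanish — dimensionless.

yes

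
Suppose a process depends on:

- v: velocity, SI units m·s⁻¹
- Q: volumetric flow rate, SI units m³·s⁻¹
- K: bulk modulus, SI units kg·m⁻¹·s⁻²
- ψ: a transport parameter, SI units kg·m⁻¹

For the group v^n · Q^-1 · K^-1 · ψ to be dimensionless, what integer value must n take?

3

Balance the L exponent: (1)·n from v, plus −(3) − (-1) + (-1) = -3 from the rest, must sum to zero.
n − 3 = 0, so n = 3.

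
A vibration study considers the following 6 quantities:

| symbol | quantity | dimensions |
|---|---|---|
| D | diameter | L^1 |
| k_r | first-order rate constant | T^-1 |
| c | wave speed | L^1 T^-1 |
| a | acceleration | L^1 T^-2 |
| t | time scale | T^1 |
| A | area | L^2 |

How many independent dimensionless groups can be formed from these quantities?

4

There are 6 variables and 2 base dimensions (L, T).
The dimension matrix has rank 2.
Independent dimensionless groups: 6 − 2 = 4.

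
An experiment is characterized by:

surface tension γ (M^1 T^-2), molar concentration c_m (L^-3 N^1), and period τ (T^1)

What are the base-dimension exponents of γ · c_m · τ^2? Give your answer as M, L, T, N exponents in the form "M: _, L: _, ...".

Collect each base-dimension exponent across the product:
  M: (1) + (0) + 2·(0) = 1
  L: (0) + (-3) + 2·(0) = -3
  T: (-2) + (0) + 2·(1) = 0
  N: (0) + (1) + 2·(0) = 1
So the dimensions are [M L⁻³ N].

M: 1, L: -3, T: 0, N: 1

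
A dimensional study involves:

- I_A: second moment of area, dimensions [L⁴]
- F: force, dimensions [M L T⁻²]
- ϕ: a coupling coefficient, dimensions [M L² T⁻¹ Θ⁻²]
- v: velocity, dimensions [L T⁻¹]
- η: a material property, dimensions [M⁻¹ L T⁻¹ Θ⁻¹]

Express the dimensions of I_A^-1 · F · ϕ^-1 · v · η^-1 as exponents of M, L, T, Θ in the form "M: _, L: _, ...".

M: 1, L: -5, T: -1, Θ: 3

Collect each base-dimension exponent across the product:
  M: −(0) + (1) − (1) + (0) − (-1) = 1
  L: −(4) + (1) − (2) + (1) − (1) = -5
  T: −(0) + (-2) − (-1) + (-1) − (-1) = -1
  Θ: −(0) + (0) − (-2) + (0) − (-1) = 3
So the dimensions are [M L⁻⁵ T⁻¹ Θ³].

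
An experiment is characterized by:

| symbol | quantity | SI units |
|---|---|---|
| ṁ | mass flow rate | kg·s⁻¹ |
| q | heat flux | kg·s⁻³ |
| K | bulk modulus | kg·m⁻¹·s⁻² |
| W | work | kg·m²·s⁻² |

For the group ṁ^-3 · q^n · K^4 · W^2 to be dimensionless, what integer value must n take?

Balance the M exponent: (1)·n from q, plus −3·(1) + 4·(1) + 2·(1) = 3 from the rest, must sum to zero.
n + 3 = 0, so n = -3.

-3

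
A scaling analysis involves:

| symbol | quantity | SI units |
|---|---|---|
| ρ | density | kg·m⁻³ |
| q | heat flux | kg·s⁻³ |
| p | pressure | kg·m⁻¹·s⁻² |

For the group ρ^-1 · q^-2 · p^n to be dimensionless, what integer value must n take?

Balance the M exponent: (1)·n from p, plus −(1) − 2·(1) = -3 from the rest, must sum to zero.
n − 3 = 0, so n = 3.

3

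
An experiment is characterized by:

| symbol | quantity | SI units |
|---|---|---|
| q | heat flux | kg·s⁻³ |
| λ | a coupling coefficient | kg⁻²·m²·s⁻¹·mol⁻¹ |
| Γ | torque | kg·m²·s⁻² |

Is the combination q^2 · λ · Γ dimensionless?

Sum the exponent of each base dimension across the product:
  M: 2·[q]_M + [λ]_M + [Γ]_M = 2·(1) + (-2) + (1) = 1
  L: 2·[q]_L + [λ]_L + [Γ]_L = 2·(0) + (2) + (2) = 4
  T: 2·[q]_T + [λ]_T + [Γ]_T = 2·(-3) + (-1) + (-2) = -9
  N: 2·[q]_N + [λ]_N + [Γ]_N = 2·(0) + (-1) + (0) = -1
Net dimensions [M L⁴ T⁻⁹ N⁻¹] ≠ [1] — not dimensionless.

no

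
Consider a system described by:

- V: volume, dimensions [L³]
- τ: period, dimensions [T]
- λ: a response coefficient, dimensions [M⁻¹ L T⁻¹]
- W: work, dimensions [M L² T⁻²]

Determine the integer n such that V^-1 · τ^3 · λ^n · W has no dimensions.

Balance the M exponent: (-1)·n from λ, plus −(0) + 3·(0) + (1) = 1 from the rest, must sum to zero.
−n + 1 = 0, so n = 1.

1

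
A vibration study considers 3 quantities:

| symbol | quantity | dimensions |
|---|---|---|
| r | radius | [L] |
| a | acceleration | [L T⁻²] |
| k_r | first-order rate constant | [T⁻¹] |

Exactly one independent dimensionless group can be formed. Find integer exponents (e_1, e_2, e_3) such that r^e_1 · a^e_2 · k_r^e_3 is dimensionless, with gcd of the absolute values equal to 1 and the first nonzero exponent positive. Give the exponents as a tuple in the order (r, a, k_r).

(1, -1, 2)

L: e_1·(1) + e_2·(1) + e_3·(0) = 0
T: e_1·(0) + e_2·(-2) + e_3·(-1) = 0
Solving this homogeneous linear system for the smallest-integer solution (first nonzero entry positive) gives (1, -1, 2).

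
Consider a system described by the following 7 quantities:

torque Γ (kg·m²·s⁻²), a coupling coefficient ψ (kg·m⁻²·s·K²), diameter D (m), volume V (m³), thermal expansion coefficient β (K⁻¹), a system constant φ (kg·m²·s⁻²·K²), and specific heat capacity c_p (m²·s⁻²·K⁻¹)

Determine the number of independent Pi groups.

There are 7 variables and 4 base dimensions (M, L, T, Θ).
The dimension matrix has rank 4.
Independent dimensionless groups: 7 − 4 = 3.

3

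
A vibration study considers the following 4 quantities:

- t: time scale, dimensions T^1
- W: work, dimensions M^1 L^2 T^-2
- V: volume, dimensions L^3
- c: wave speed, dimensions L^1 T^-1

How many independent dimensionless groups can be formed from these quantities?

There are 4 variables and 3 base dimensions (M, L, T).
The dimension matrix has rank 3.
Independent dimensionless groups: 4 − 3 = 1.

1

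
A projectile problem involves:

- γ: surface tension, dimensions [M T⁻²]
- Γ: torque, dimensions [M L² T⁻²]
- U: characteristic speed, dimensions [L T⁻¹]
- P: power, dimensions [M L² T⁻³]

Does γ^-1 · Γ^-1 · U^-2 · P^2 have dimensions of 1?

Sum the exponent of each base dimension across the product:
  M: −[γ]_M − [Γ]_M − 2·[U]_M + 2·[P]_M = −(1) − (1) − 2·(0) + 2·(1) = 0
  L: −[γ]_L − [Γ]_L − 2·[U]_L + 2·[P]_L = −(0) − (2) − 2·(1) + 2·(2) = 0
  T: −[γ]_T − [Γ]_T − 2·[U]_T + 2·[P]_T = −(-2) − (-2) − 2·(-1) + 2·(-3) = 0
All base exponents vanish — dimensionless.

yes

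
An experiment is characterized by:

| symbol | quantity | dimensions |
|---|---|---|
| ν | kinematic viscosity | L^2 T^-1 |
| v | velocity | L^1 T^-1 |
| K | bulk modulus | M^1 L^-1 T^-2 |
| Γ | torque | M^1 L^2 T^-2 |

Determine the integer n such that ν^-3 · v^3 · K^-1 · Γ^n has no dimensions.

1

Balance the M exponent: (1)·n from Γ, plus −3·(0) + 3·(0) − (1) = -1 from the rest, must sum to zero.
n − 1 = 0, so n = 1.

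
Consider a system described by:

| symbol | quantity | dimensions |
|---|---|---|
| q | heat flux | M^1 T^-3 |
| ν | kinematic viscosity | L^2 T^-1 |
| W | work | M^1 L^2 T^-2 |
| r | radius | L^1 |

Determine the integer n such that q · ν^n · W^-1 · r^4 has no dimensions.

Balance the L exponent: (2)·n from ν, plus (0) − (2) + 4·(1) = 2 from the rest, must sum to zero.
2n + 2 = 0, so n = -1.

-1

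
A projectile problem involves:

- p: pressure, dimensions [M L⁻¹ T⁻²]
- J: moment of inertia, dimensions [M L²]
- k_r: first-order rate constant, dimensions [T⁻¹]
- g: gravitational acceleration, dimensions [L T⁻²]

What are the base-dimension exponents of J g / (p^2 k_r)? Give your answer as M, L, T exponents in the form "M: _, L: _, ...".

Collect each base-dimension exponent across the product:
  M: −2·(1) + (1) − (0) + (0) = -1
  L: −2·(-1) + (2) − (0) + (1) = 5
  T: −2·(-2) + (0) − (-1) + (-2) = 3
So the dimensions are [M⁻¹ L⁵ T³].

M: -1, L: 5, T: 3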